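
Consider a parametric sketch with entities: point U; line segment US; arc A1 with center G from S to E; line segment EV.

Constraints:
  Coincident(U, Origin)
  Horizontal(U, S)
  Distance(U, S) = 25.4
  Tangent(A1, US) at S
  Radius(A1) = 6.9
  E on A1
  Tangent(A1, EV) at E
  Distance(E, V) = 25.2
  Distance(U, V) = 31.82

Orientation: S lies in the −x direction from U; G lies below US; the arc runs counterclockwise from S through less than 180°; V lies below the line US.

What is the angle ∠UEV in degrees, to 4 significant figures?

65.60°

U is at the origin; U and S share the same y with |US| = 25.4 and S on the −x side, so S = (-25.40, 0.000). A1 meets US tangentially, so GS is at right angles to US, so G = S + (0, -6.9) = (-25.40, -6.900). Since GE ⟂ EV (tangency), |GV| = √(6.9² + 25.2²) = 26.13 regardless of where E sits on A1. So V lies on both circle(U, 31.82) and circle(G, 26.13); the below-US intersection is V = (-12.14, -29.41). E is the foot of the tangent from V: E = (-30.21, -11.85).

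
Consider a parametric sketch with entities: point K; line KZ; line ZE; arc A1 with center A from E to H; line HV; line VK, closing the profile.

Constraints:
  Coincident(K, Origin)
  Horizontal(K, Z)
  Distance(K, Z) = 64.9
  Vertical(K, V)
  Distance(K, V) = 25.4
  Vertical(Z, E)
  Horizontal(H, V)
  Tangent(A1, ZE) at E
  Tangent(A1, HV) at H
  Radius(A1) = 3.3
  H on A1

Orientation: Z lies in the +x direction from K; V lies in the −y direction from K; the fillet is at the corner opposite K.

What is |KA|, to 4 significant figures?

65.44

K is at the origin; KZ is horizontal with |KZ| = 64.9 and Z on the +x side, so Z = (64.90, 0.000). K and V share the same x with |KV| = 25.4 and V on the −y side, so V = (0.000, -25.40). The virtual corner opposite K is at (64.90, -25.40). A1 meets ZE tangentially, so AE is at right angles to ZE and since A1 is tangent to HV there, AH ⟂ HV, with radius 3.3, so the center A sits 3.3 in from both sides at A = (61.60, -22.10). Then |KA| = |A − K| = 65.44.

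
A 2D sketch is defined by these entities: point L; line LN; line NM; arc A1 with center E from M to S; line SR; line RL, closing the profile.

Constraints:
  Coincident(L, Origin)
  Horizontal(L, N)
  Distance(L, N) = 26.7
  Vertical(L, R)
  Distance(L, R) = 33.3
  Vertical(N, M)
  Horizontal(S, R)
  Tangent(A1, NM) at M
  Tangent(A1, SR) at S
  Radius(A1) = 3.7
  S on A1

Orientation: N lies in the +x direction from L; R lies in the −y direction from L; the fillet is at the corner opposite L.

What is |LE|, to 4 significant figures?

37.49

L is at the origin; L and N share the same y with |LN| = 26.7 and N on the +x side, so N = (26.70, 0.000). LR is vertical with |LR| = 33.3 and R on the −y side, so R = (0.000, -33.30). The virtual corner opposite L is at (26.70, -33.30). Since A1 is tangent to NM there, EM ⟂ NM and since A1 is tangent to SR there, ES ⟂ SR, with radius 3.7, so the center E sits 3.7 in from both sides at E = (23.00, -29.60). Then |LE| = |E − L| = 37.49.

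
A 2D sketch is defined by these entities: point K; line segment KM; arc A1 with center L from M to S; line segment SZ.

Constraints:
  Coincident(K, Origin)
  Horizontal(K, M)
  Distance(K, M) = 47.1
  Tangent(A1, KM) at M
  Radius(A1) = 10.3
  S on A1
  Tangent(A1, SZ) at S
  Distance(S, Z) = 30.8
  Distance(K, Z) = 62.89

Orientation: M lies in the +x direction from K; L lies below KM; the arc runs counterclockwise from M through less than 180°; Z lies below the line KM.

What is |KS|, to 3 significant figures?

39.5

Checks: |LS| = 10.30 ✓; ∠(LS, SZ) = 90.00° ✓; |SZ| = 30.80 ✓; |KZ| = 62.89 ✓.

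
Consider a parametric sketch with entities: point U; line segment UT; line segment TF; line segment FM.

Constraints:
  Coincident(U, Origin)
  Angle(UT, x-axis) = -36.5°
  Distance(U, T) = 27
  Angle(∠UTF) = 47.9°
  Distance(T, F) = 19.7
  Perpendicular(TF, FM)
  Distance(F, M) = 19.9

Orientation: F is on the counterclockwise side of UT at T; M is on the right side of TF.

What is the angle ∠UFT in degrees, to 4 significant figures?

85.44°

U is at the origin; UT runs at -36.5° with length 27.0, so T = 27.0·(cos -36.5°, sin -36.5°) = (21.70, -16.06). ∠UTF = 47.9°, so TF runs at -36.5° + (180° − 47.9°) = 95.60° from the x-axis; with |TF| = 19.7, F = T + 19.7·(cos 95.60°, sin 95.60°) = (19.78, 3.546). Then cos ∠UFT = FU·FT / (|FU||FT|), giving 85.44°.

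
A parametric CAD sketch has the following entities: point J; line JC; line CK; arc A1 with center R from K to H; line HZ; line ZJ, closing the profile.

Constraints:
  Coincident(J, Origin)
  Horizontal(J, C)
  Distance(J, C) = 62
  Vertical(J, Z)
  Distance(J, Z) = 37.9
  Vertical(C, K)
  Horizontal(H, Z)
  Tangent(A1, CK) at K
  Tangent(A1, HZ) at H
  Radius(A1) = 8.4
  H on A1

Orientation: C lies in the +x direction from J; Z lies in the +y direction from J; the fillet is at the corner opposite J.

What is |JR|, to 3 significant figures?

61.2

J is at the origin; JC is horizontal with |JC| = 62.0 and C on the +x side, so C = (62.0, 0.00). J and Z share the same x with |JZ| = 37.9 and Z on the +y side, so Z = (0.00, 37.9). The virtual corner opposite J is at (62.0, 37.9). Tangency of A1 to CK means the radius RK is perpendicular to CK and tangency of A1 to HZ means the radius RH is perpendicular to HZ, with radius 8.4, so the center R sits 8.4 in from both sides at R = (53.6, 29.5). Then |JR| = |R − J| = 61.2.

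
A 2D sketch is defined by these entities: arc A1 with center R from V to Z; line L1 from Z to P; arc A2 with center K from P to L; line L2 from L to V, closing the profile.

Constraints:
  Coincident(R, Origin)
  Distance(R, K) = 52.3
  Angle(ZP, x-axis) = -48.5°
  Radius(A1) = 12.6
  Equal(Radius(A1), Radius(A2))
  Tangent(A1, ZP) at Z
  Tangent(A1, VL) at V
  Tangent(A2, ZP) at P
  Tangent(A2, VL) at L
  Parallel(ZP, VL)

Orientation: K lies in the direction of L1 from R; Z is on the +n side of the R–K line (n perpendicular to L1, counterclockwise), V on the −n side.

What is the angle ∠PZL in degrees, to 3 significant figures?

25.7°

The slot axis is L1's direction at -48.5°, so u = (cos -48.5°, sin -48.5°) = (0.663, -0.749) and n = (−sin -48.5°, cos -48.5°) = (0.749, 0.663). R is at the origin and K lies 52.3 along u from R, so K = 52.3·u = (34.7, -39.2). Tangency of A1 to both parallel lines with radius 12.6 puts Z and V at R ± 12.6·n: Z = (9.44, 8.35), V = (-9.44, -8.35). Equal radii place P and L the same way about K: P = K + 12.6·n = (44.1, -30.8), L = K − 12.6·n = (25.2, -47.5). Then cos ∠PZL = ZP·ZL / (|ZP||ZL|), giving 25.7°.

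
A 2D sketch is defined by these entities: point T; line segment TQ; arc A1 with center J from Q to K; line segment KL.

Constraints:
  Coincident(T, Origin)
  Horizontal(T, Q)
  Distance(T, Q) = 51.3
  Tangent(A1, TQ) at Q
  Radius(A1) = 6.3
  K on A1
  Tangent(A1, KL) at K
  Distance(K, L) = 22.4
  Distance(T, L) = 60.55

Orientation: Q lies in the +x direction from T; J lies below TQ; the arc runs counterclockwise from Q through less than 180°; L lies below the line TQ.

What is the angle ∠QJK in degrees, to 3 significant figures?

110°

T is at the origin; T and Q share the same y with |TQ| = 51.3 and Q on the +x side, so Q = (51.3, 0.00). Since A1 is tangent to TQ there, JQ ⟂ TQ, so J = Q + (0, -6.3) = (51.3, -6.30). Since JK ⟂ KL (tangency), |JL| = √(6.3² + 22.4²) = 23.3 regardless of where K sits on A1. So L lies on both circle(T, 60.55) and circle(J, 23.3); the below-TQ intersection is L = (52.9, -29.5). K is the foot of the tangent from L: K = (45.4, -8.41).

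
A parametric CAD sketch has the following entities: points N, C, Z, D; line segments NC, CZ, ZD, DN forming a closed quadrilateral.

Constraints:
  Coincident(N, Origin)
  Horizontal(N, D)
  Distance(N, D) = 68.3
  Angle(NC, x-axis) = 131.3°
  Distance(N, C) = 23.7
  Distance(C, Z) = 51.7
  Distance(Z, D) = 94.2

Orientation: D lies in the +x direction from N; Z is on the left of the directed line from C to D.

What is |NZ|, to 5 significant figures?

66.558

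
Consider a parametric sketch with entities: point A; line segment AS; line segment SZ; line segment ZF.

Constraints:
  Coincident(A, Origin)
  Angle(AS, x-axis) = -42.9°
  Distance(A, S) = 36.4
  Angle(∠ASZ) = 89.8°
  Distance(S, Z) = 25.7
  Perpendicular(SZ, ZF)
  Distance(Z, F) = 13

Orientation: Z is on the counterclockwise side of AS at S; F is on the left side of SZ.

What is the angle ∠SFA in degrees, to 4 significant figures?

69.29°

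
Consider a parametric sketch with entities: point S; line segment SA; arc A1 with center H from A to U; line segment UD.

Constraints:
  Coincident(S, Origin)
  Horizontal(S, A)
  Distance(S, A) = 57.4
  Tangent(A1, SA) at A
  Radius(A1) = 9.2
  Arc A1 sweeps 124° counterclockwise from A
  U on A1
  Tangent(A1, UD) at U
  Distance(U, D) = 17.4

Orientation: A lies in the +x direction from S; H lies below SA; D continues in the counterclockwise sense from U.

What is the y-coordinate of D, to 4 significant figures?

-28.77

On A1, A sits at bearing 90° from H; a 124° counterclockwise sweep puts U at bearing 214°, so U = H + 9.2·(cos 214°, sin 214°) = (49.77, -14.34). A1 meets UD tangentially, so HU is at right angles to UD, so UD runs along (−sin 214°, cos 214°); with |UD| = 17.4, D = (59.50, -28.77). So D.y = -28.77.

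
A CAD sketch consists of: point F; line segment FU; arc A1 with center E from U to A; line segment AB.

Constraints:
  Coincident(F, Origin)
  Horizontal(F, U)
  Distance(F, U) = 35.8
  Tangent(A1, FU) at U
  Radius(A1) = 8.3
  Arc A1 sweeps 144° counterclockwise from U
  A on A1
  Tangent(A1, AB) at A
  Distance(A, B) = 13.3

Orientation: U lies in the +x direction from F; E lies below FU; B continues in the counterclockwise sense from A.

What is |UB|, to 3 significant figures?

23.6

F is at the origin; F and U share the same y with |FU| = 35.8 and U on the +x side, so U = (35.8, 0.00). The tangent condition forces EU to be normal to FU, so E = U + (0, -8.3) = (35.8, -8.30). On A1, U sits at bearing 90° from E; a 144° counterclockwise sweep puts A at bearing 234°, so A = E + 8.3·(cos 234°, sin 234°) = (30.9, -15.0). The tangent condition forces EA to be normal to AB, so AB runs along (−sin 234°, cos 234°); with |AB| = 13.3, B = (41.7, -22.8). Then |UB| = |B − U| = 23.6.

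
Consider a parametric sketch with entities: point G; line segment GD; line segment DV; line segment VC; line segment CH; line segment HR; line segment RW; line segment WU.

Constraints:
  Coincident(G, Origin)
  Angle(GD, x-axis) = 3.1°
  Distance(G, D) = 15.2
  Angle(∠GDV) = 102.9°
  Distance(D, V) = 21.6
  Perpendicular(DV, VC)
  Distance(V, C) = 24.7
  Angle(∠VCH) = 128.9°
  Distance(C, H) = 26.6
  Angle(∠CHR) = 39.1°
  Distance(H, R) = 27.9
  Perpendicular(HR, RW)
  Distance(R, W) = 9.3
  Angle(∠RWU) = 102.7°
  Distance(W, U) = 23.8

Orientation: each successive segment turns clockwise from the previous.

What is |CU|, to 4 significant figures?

16.12

G is at the origin; GD runs at 3.1° with length 15.2, so D = (15.18, 0.8220). ∠GDV = 102.9° gives DV at -74.00° from the x-axis; with |DV| = 21.6, V = (21.13, -19.94). The perpendicularity gives VC at right angles to DV, so VC runs at -164.0°; with |VC| = 24.7, C = (-2.612, -26.75). ∠VCH = 128.9° gives CH at 144.9° from the x-axis; with |CH| = 26.6, H = (-24.37, -11.45). ∠CHR = 39.1° gives HR at 4.000° from the x-axis; with |HR| = 27.9, R = (3.458, -9.508). HR is perpendicular to RW, so RW runs at -86.00°; with |RW| = 9.3, W = (4.106, -18.79). ∠RWU = 102.7° gives WU at -163.3° from the x-axis; with |WU| = 23.8, U = (-18.69, -25.62). Then |CU| = |U − C| = 16.12.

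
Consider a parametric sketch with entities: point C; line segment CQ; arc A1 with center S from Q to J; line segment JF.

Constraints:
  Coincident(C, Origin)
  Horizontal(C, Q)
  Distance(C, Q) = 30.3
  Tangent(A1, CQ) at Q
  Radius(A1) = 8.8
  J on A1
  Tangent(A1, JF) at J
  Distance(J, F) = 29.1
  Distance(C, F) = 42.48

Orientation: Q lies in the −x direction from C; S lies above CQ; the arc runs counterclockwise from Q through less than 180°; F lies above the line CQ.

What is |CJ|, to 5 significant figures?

23.081

Checks: |SJ| = 8.800 ✓; ∠(SJ, JF) = 90.00° ✓; |JF| = 29.10 ✓; |CF| = 42.48 ✓.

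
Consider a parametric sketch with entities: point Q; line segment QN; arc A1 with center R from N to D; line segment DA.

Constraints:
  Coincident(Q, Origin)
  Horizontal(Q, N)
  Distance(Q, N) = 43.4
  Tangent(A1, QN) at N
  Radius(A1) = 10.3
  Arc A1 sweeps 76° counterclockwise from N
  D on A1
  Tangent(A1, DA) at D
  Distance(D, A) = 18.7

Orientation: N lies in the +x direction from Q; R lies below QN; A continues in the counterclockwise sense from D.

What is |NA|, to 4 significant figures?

29.74

Q is at the origin; QN is horizontal with |QN| = 43.4 and N on the +x side, so N = (43.40, 0.000). A1 meets QN tangentially, so RN is at right angles to QN, so R = N + (0, -10.3) = (43.40, -10.30). On A1, N sits at bearing 90° from R; a 76° counterclockwise sweep puts D at bearing 166°, so D = R + 10.3·(cos 166°, sin 166°) = (33.41, -7.808). Since A1 is tangent to DA there, RD ⟂ DA, so DA runs along (−sin 166°, cos 166°); with |DA| = 18.7, A = (28.88, -25.95). Then |NA| = |A − N| = 29.74.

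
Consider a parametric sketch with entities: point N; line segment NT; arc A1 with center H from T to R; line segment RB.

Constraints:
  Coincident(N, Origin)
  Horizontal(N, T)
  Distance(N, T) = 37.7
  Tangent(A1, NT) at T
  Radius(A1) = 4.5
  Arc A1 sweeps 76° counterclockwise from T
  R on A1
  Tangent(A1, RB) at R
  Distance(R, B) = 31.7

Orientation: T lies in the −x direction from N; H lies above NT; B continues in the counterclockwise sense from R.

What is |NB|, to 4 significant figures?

42.73

N is at the origin; NT is horizontal with |NT| = 37.7 and T on the −x side, so T = (-37.70, 0.000). A1 meets NT tangentially, so HT is at right angles to NT, so H = T + (0, 4.5) = (-37.70, 4.500). On A1, T sits at bearing -90° from H; a 76° counterclockwise sweep puts R at bearing -14°, so R = H + 4.5·(cos -14°, sin -14°) = (-33.33, 3.411). The tangent condition forces HR to be normal to RB, so RB runs along (−sin -14°, cos -14°); with |RB| = 31.7, B = (-25.66, 34.17). Then |NB| = |B − N| = 42.73.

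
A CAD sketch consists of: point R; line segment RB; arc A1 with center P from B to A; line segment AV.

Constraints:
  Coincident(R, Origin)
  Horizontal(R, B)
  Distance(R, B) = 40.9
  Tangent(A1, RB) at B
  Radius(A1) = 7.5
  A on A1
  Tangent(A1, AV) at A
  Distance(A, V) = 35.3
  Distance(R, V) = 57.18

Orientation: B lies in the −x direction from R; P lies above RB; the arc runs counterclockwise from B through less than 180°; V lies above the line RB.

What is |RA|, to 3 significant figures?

34.5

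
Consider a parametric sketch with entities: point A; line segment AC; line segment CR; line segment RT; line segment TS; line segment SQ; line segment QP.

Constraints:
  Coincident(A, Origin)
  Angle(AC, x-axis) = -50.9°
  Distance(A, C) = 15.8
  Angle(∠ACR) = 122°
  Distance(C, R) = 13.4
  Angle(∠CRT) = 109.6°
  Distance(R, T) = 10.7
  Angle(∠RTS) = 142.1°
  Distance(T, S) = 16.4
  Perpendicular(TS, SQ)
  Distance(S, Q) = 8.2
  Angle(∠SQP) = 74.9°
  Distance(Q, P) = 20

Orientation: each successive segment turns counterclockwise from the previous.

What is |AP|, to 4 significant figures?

24.47

A is at the origin; AC runs at -50.9° with length 15.8, so C = (9.965, -12.26). ∠ACR = 122.0° gives CR at 7.100° from the x-axis; with |CR| = 13.4, R = (23.26, -10.61). ∠CRT = 109.6° gives RT at 77.50° from the x-axis; with |RT| = 10.7, T = (25.58, -0.1589). ∠RTS = 142.1° gives TS at 115.4° from the x-axis; with |TS| = 16.4, S = (18.54, 14.66). TS is perpendicular to SQ, so SQ runs at -154.6°; with |SQ| = 8.2, Q = (11.14, 11.14). ∠SQP = 74.9° gives QP at -49.50° from the x-axis; with |QP| = 20.0, P = (24.12, -4.070). Then |AP| = |P − A| = 24.47.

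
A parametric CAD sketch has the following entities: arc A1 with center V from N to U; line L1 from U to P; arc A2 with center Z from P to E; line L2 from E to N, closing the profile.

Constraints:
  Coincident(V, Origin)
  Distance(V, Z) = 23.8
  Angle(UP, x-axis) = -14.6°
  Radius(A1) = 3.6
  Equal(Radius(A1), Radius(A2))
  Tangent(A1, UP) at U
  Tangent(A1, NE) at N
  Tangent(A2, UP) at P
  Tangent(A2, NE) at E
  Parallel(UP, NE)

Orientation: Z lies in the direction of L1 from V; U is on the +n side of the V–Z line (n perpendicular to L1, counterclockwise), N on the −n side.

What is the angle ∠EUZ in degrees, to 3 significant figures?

8.23°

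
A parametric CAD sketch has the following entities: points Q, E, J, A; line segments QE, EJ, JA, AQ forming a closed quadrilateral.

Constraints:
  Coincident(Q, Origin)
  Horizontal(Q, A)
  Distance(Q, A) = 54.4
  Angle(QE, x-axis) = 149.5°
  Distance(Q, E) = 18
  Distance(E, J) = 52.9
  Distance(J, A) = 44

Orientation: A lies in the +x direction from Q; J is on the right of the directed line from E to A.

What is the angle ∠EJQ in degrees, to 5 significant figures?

7.7053°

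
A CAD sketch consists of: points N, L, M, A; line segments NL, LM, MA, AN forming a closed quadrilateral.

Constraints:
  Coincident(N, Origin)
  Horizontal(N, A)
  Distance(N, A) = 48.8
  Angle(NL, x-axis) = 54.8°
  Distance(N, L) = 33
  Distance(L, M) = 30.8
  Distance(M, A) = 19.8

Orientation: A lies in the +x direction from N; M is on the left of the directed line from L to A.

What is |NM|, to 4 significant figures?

52.83

Checks: |LM| = 30.80 ✓; |MA| = 19.80 ✓.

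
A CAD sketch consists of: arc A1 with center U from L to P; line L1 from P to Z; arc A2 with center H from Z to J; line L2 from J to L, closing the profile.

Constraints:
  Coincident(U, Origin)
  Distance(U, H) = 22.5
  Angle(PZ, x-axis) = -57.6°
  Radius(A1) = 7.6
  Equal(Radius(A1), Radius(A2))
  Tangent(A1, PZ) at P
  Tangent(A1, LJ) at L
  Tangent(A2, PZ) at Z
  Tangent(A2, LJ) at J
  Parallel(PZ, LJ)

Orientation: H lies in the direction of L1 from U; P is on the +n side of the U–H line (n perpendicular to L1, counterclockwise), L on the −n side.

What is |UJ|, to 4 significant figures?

23.75

The slot axis is L1's direction at -57.6°, so u = (cos -57.6°, sin -57.6°) = (0.5358, -0.8443) and n = (−sin -57.6°, cos -57.6°) = (0.8443, 0.5358). U is at the origin and H lies 22.5 along u from U, so H = 22.5·u = (12.06, -19.00). Tangency of A1 to both parallel lines with radius 7.6 puts P and L at U ± 7.6·n: P = (6.417, 4.072), L = (-6.417, -4.072). Equal radii place Z and J the same way about H: Z = H + 7.6·n = (18.47, -14.93), J = H − 7.6·n = (5.639, -23.07). Then |UJ| = |J − U| = 23.75.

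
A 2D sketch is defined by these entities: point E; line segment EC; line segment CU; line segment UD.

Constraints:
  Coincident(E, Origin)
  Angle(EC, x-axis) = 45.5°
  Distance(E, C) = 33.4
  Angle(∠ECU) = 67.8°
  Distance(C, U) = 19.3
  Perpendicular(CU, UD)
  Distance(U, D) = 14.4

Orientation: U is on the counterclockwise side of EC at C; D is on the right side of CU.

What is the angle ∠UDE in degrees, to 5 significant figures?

8.3842°

E is at the origin; EC runs at 45.5° with length 33.4, so C = 33.4·(cos 45.5°, sin 45.5°) = (23.410, 23.823). ∠ECU = 67.8°, so CU runs at 45.5° + (180° − 67.8°) = 157.70° from the x-axis; with |CU| = 19.3, U = C + 19.3·(cos 157.70°, sin 157.70°) = (5.5538, 31.146). CU is perpendicular to UD; with |UD| = 14.4 on the right of CU, D = U + 14.4·(0.37946, 0.92521) = (11.018, 44.469). Then cos ∠UDE = DU·DE / (|DU||DE|), giving 8.3842°.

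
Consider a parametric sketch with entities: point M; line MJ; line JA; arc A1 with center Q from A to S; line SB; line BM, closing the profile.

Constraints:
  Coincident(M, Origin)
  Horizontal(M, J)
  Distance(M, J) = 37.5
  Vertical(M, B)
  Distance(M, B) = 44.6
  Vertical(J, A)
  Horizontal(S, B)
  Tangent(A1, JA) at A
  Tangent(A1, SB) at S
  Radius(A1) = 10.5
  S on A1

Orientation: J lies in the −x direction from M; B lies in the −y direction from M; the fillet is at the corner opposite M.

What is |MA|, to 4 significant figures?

50.69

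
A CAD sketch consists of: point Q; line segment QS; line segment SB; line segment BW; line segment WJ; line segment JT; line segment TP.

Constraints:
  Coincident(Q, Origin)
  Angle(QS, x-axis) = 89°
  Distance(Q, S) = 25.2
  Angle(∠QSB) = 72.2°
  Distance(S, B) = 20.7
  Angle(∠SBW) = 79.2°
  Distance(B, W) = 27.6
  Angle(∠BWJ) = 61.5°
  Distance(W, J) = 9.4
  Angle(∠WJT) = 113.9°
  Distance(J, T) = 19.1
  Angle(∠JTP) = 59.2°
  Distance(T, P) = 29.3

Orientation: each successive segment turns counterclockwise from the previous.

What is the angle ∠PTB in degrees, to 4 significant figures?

66.61°

Q is at the origin; QS runs at 89.0° with length 25.2, so S = (0.4398, 25.20). ∠QSB = 72.2° gives SB at -163.2° from the x-axis; with |SB| = 20.7, B = (-19.38, 19.21). ∠SBW = 79.2° gives BW at -62.40° from the x-axis; with |BW| = 27.6, W = (-6.590, -5.246). ∠BWJ = 61.5° gives WJ at 56.10° from the x-axis; with |WJ| = 9.4, J = (-1.347, 2.556). ∠WJT = 113.9° gives JT at 122.2° from the x-axis; with |JT| = 19.1, T = (-11.52, 18.72). ∠JTP = 59.2° gives TP at -117.0° from the x-axis; with |TP| = 29.3, P = (-24.83, -7.388). Then cos ∠PTB = TP·TB / (|TP||TB|), giving 66.61°.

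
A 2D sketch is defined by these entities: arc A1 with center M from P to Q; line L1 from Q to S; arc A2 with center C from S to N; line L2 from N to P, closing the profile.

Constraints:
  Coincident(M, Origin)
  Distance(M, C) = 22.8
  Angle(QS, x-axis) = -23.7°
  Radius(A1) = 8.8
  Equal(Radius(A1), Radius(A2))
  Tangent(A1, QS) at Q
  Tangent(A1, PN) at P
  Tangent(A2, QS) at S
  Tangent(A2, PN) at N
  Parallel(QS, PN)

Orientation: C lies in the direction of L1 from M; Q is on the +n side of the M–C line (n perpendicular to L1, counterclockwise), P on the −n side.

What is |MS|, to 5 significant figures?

24.439

The slot axis is L1's direction at -23.7°, so u = (cos -23.7°, sin -23.7°) = (0.91566, -0.40195) and n = (−sin -23.7°, cos -23.7°) = (0.40195, 0.91566). M is at the origin and C lies 22.8 along u from M, so C = 22.8·u = (20.877, -9.1644). Tangency of A1 to both parallel lines with radius 8.8 puts Q and P at M ± 8.8·n: Q = (3.5371, 8.0578), P = (-3.5371, -8.0578). Equal radii place S and N the same way about C: S = C + 8.8·n = (24.414, -1.1066), N = C − 8.8·n = (17.340, -17.222). Then |MS| = |S − M| = 24.439.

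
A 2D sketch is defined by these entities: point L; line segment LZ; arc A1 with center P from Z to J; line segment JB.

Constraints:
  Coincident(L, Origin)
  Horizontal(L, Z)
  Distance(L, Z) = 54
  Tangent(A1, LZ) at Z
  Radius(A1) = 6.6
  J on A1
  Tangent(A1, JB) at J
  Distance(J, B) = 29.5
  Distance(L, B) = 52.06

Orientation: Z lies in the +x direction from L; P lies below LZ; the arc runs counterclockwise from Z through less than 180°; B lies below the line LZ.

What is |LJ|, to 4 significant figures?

47.88

Checks: |PJ| = 6.600 ✓; ∠(PJ, JB) = 90.00° ✓; |JB| = 29.50 ✓; |LB| = 52.06 ✓.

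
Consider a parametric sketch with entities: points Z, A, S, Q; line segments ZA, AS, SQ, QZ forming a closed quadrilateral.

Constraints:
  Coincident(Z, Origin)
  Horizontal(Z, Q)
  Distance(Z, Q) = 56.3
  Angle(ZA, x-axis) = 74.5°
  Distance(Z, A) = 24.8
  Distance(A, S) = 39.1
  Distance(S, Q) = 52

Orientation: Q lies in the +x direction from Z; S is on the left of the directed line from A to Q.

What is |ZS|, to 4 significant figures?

60.96

Checks: |AS| = 39.10 ✓; |SQ| = 52.00 ✓.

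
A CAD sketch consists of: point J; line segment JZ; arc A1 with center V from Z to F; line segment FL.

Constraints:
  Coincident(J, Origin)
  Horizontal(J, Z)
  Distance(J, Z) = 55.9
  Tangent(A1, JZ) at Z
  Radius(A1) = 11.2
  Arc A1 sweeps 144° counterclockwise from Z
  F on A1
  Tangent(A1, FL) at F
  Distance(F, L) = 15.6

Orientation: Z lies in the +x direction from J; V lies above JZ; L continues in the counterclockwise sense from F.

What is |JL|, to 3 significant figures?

57.9

On A1, Z sits at bearing -90° from V; a 144° counterclockwise sweep puts F at bearing 54°, so F = V + 11.2·(cos 54°, sin 54°) = (62.5, 20.3). Since A1 is tangent to FL there, VF ⟂ FL, so FL runs along (−sin 54°, cos 54°); with |FL| = 15.6, L = (49.9, 29.4). Then |JL| = |L − J| = 57.9.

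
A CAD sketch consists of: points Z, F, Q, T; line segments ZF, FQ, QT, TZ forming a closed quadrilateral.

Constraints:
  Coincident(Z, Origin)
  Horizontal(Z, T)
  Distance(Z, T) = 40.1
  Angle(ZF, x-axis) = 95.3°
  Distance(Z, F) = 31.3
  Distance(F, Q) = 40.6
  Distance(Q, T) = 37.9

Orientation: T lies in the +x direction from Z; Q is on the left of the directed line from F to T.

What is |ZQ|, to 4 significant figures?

53.00

Checks: |FQ| = 40.60 ✓; |QT| = 37.90 ✓.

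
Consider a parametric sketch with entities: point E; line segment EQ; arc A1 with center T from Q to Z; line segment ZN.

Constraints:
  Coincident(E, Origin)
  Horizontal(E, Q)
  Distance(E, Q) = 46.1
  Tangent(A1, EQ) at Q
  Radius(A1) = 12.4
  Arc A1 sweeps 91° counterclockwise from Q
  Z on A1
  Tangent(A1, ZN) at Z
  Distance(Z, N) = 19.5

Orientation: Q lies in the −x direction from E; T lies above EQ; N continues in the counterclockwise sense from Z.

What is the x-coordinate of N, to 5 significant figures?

-34.042

On A1, Q sits at bearing -90° from T; a 91° counterclockwise sweep puts Z at bearing 1°, so Z = T + 12.4·(cos 1°, sin 1°) = (-33.702, 12.616). A1 meets ZN tangentially, so TZ is at right angles to ZN, so ZN runs along (−sin 1°, cos 1°); with |ZN| = 19.5, N = (-34.042, 32.113). So N.x = -34.042.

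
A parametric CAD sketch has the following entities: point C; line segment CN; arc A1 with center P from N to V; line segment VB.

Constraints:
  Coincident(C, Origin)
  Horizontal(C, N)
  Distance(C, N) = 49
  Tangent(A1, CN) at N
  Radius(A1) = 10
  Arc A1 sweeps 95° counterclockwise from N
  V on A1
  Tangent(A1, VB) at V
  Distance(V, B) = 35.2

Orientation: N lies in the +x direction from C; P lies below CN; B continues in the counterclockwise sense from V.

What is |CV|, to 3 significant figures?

40.5

C is at the origin; C and N share the same y with |CN| = 49.0 and N on the +x side, so N = (49.0, 0.00). The tangent condition forces PN to be normal to CN, so P = N + (0, -10) = (49.0, -10.0). On A1, N sits at bearing 90° from P; a 95° counterclockwise sweep puts V at bearing 185°, so V = P + 10.0·(cos 185°, sin 185°) = (39.0, -10.9). Then |CV| = |V − C| = 40.5.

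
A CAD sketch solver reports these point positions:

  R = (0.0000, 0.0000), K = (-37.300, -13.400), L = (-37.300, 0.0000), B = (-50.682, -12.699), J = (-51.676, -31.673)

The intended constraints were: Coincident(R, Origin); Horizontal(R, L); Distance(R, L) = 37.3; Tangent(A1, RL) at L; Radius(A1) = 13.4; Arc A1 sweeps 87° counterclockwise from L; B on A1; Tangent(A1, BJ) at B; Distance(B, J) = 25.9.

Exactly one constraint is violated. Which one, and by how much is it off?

Distance(B, J) = 25.9 — off by 6.90.

R = (0.00, 0.00) ✓; R.y = 0.00, L.y = 0.00 ✓; |RL| = 37.30 ✓; ∠(KL, LR) = 90.00° ✓; |KL| = 13.40 ✓; bearing(K→B) − bearing(K→L) = 87.00° ✓; |KB| = 13.40 ✓; ∠(KB, BJ) = 90.00° ✓; |BJ| = 19.00 ✗.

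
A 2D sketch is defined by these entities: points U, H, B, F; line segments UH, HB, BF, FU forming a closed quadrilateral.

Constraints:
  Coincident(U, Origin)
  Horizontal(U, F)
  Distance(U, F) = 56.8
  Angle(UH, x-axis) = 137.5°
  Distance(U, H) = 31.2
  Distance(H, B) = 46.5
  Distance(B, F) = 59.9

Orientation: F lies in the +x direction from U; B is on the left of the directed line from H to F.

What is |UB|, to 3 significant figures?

47.9

Checks: |HB| = 46.50 ✓; |BF| = 59.90 ✓.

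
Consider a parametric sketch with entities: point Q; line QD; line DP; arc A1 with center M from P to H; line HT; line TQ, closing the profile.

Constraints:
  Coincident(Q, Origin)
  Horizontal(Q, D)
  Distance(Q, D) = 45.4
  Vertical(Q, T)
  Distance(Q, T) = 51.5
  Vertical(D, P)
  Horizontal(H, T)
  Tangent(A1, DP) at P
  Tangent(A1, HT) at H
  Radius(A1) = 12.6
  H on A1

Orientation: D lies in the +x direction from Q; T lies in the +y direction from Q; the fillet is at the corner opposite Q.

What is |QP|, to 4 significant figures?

59.79

The virtual corner opposite Q is at (45.40, 51.50). A1 meets DP tangentially, so MP is at right angles to DP and since A1 is tangent to HT there, MH ⟂ HT, with radius 12.6, so the center M sits 12.6 in from both sides at M = (32.80, 38.90). That places the tangent points at P = (45.40, 38.90) on DP and H = (32.80, 51.50) on HT. Then |QP| = |P − Q| = 59.79.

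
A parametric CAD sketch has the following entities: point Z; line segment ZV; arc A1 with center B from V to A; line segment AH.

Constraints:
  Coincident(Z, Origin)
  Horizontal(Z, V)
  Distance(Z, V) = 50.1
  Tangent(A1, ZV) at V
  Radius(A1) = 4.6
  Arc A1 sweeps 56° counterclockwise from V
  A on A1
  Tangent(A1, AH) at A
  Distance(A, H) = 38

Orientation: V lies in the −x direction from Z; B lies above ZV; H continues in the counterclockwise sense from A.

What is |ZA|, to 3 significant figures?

46.3

Z is at the origin; Z and V share the same y with |ZV| = 50.1 and V on the −x side, so V = (-50.1, 0.00). Tangency of A1 to ZV means the radius BV is perpendicular to ZV, so B = V + (0, 4.6) = (-50.1, 4.60). On A1, V sits at bearing -90° from B; a 56° counterclockwise sweep puts A at bearing -34°, so A = B + 4.6·(cos -34°, sin -34°) = (-46.3, 2.03). Then |ZA| = |A − Z| = 46.3.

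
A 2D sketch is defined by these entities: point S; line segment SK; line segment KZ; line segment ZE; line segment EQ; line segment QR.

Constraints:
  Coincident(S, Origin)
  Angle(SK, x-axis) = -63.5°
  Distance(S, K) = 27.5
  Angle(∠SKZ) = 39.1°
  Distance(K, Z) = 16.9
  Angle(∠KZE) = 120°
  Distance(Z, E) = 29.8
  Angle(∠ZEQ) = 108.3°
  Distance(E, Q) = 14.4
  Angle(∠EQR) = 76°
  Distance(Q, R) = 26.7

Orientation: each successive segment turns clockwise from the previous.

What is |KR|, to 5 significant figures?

16.180

∠ZEQ = 108.3° gives EQ at 23.900° from the x-axis; with |EQ| = 14.4, Q = (7.1372, 17.863). ∠EQR = 76.0° gives QR at -80.100° from the x-axis; with |QR| = 26.7, R = (11.728, -8.4398). Then |KR| = |R − K| = 16.180.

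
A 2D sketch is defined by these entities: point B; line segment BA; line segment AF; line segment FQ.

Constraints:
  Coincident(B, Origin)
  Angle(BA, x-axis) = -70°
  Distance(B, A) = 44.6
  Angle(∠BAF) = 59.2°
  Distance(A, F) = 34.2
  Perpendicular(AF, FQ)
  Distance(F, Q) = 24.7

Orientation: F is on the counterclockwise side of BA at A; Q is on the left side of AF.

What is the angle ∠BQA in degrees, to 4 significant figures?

85.98°

∠BAF = 59.2°, so AF runs at -70.0° + (180° − 59.2°) = 50.80° from the x-axis; with |AF| = 34.2, F = A + 34.2·(cos 50.80°, sin 50.80°) = (36.87, -15.41). AF is perpendicular to FQ; with |FQ| = 24.7 on the left of AF, Q = F + 24.7·(-0.7749, 0.6320) = (17.73, 0.2039). Then cos ∠BQA = QB·QA / (|QB||QA|), giving 85.98°.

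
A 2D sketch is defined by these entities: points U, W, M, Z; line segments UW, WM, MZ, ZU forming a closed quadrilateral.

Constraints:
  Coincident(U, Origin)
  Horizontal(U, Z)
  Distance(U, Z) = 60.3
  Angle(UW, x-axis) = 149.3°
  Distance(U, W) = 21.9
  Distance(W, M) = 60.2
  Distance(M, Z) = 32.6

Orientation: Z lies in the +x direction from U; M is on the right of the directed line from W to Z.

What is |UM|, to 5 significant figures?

38.306

U is at the origin; U and Z share the same y with |UZ| = 60.3 and Z in +x, so Z = (60.3, 0). UW runs at 149.3° with |UW| = 21.9, so W = (-18.831, 11.181). M is determined by |WM| = 60.2 and |MZ| = 32.6 together: it lies at the intersection of circle(W, 60.2) and circle(Z, 32.6). With |WZ| = 79.917, the foot of the radical line on WZ is 55.983 from W and the perpendicular offset is √(60.2² − 55.983²) = 22.135. Taking the right-of-WZ solution: M = (33.505, -18.568).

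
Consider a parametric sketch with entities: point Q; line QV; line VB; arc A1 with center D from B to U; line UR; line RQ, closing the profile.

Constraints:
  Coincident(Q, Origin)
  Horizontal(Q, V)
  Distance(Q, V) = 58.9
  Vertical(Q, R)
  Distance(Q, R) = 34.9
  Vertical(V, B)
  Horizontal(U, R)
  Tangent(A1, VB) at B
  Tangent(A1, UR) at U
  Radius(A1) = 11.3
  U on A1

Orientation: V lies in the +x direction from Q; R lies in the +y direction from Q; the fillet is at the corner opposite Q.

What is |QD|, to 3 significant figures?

53.1

Q is at the origin; QV is horizontal with |QV| = 58.9 and V on the +x side, so V = (58.9, 0.00). Q and R share the same x with |QR| = 34.9 and R on the +y side, so R = (0.00, 34.9). The virtual corner opposite Q is at (58.9, 34.9). The tangent condition forces DB to be normal to VB and tangency of A1 to UR means the radius DU is perpendicular to UR, with radius 11.3, so the center D sits 11.3 in from both sides at D = (47.6, 23.6). Then |QD| = |D − Q| = 53.1.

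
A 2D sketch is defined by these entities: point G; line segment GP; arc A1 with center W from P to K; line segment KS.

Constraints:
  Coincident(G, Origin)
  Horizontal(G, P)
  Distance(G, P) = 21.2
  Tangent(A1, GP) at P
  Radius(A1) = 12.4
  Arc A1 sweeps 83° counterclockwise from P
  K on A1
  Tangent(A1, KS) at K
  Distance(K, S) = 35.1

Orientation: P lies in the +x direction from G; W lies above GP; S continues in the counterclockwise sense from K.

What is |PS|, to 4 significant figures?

48.64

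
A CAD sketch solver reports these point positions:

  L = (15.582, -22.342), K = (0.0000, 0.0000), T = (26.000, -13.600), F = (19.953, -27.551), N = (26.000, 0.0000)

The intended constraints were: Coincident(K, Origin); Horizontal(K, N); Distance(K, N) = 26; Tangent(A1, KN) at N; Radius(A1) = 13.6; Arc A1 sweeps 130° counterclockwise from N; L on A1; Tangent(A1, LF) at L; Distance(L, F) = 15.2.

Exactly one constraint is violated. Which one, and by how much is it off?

Distance(L, F) = 15.2 — off by 8.40.

K = (0.00, 0.00) ✓; K.y = 0.00, N.y = 0.00 ✓; |KN| = 26.00 ✓; ∠(TN, NK) = 90.00° ✓; |TN| = 13.60 ✓; bearing(T→L) − bearing(T→N) = 130.0° ✓; |TL| = 13.60 ✓; ∠(TL, LF) = 90.00° ✓; |LF| = 6.800 ✗.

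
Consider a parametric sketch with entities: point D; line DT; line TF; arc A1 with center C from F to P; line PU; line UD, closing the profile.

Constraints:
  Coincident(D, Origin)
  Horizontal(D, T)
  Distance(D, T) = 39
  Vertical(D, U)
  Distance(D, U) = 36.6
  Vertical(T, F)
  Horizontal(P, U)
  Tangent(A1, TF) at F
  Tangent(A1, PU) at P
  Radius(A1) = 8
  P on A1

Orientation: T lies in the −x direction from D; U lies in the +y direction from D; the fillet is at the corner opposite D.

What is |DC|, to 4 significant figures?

42.18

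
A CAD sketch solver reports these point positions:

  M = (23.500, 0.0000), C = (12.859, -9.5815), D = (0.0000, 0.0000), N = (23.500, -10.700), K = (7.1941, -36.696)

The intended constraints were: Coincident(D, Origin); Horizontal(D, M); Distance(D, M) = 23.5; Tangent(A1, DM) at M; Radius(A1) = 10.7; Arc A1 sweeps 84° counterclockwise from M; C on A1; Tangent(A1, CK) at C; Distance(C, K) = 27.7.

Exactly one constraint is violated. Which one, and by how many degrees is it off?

Tangent(A1, CK) at C — off by 5.80°.

D = (0.00, 0.00) ✓; D.y = 0.00, M.y = 0.00 ✓; |DM| = 23.50 ✓; ∠(NM, MD) = 90.00° ✓; |NM| = 10.70 ✓; bearing(N→C) − bearing(N→M) = 84.00° ✓; |NC| = 10.70 ✓; ∠(NC, CK) = 95.80° ✗; |CK| = 27.70 ✓.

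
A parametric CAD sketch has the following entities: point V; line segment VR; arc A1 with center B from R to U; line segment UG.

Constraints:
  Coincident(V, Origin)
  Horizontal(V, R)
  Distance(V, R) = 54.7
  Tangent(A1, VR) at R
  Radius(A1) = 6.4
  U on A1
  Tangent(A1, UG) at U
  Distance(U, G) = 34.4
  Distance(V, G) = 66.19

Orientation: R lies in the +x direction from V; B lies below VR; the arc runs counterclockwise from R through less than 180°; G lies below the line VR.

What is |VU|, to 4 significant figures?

48.84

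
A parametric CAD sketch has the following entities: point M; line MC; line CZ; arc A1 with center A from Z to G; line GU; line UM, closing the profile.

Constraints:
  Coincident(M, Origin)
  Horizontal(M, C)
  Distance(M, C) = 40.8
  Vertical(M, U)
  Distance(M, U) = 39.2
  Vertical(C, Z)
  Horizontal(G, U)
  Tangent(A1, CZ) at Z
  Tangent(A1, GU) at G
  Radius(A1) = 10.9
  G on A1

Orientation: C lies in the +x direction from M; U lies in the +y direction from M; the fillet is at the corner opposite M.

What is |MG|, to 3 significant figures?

49.3

M is at the origin; M and C share the same y with |MC| = 40.8 and C on the +x side, so C = (40.8, 0.00). M and U share the same x with |MU| = 39.2 and U on the +y side, so U = (0.00, 39.2). The virtual corner opposite M is at (40.8, 39.2). The tangent condition forces AZ to be normal to CZ and tangency of A1 to GU means the radius AG is perpendicular to GU, with radius 10.9, so the center A sits 10.9 in from both sides at A = (29.9, 28.3). That places the tangent points at Z = (40.8, 28.3) on CZ and G = (29.9, 39.2) on GU. Then |MG| = |G − M| = 49.3.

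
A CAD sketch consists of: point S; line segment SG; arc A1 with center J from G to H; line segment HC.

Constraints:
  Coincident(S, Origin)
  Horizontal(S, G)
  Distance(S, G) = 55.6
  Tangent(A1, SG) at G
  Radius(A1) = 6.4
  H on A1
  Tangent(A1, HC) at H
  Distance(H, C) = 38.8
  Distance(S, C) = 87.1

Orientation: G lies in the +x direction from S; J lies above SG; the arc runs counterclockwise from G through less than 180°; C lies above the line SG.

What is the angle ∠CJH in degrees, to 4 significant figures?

80.63°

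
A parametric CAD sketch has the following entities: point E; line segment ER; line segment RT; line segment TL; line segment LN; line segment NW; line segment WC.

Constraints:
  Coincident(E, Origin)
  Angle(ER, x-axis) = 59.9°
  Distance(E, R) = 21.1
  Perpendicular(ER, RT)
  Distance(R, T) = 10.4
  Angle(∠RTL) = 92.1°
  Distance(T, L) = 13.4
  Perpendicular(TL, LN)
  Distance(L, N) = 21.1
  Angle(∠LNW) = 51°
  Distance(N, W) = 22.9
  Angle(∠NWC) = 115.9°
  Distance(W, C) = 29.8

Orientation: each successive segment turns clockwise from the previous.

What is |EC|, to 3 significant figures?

38.2

E is at the origin; ER runs at 59.9° with length 21.1, so R = (10.6, 18.3). The perpendicularity gives RT at right angles to ER, so RT runs at -30.1°; with |RT| = 10.4, T = (19.6, 13.0). ∠RTL = 92.1° gives TL at -118° from the x-axis; with |TL| = 13.4, L = (13.3, 1.21). The perpendicularity gives LN at right angles to TL, so LN runs at 152°; with |LN| = 21.1, N = (-5.34, 11.1). ∠LNW = 51.0° gives NW at 23.0° from the x-axis; with |NW| = 22.9, W = (15.7, 20.1). ∠NWC = 115.9° gives WC at -41.1° from the x-axis; with |WC| = 29.8, C = (38.2, 0.471). Then |EC| = |C − E| = 38.2.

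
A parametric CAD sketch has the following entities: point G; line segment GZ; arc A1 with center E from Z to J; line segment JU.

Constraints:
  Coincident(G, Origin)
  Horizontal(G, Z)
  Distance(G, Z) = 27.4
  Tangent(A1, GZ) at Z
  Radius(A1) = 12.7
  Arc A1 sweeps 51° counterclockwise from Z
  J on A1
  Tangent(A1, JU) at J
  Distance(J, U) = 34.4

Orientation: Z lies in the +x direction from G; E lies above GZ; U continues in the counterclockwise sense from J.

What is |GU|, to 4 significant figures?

66.78

G is at the origin; GZ is horizontal with |GZ| = 27.4 and Z on the +x side, so Z = (27.40, 0.000). Since A1 is tangent to GZ there, EZ ⟂ GZ, so E = Z + (0, 12.7) = (27.40, 12.70). On A1, Z sits at bearing -90° from E; a 51° counterclockwise sweep puts J at bearing -39°, so J = E + 12.7·(cos -39°, sin -39°) = (37.27, 4.708). A1 meets JU tangentially, so EJ is at right angles to JU, so JU runs along (−sin -39°, cos -39°); with |JU| = 34.4, U = (58.92, 31.44). Then |GU| = |U − G| = 66.78.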